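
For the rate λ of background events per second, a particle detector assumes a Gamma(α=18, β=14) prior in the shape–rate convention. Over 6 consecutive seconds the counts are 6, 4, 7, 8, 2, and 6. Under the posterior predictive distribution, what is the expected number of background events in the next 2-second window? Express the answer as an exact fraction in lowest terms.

51/10

Total count: 6 + 4 + 7 + 8 + 2 + 6 = 33.
Total exposure: 6 seconds.
Conjugate update: add total count to the shape and total exposure to the rate, giving Gamma(51, 20).
Predictive mean over a 2-second window = T·E[λ|data] = 2·51/20 = 51/10.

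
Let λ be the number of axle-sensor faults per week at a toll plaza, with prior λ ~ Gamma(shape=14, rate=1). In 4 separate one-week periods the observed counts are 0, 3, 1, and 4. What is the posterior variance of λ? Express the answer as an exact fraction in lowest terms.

22/25

Total count: 0 + 3 + 1 + 4 = 8.
Total exposure: 4 weeks.
By Gamma–Poisson conjugacy, the posterior is Gamma(α + Σx, β + Σt) = Gamma(14 + 8, 1 + 4) = Gamma(22, 5).
Posterior variance = α'/β'² = 22/25.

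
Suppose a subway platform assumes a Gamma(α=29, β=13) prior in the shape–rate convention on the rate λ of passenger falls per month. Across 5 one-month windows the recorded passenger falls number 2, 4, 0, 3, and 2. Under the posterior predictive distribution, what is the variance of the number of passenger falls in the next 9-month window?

30

Total count: 2 + 4 + 0 + 3 + 2 = 11.
Total exposure: 5 months.
Gamma(α, β) with Poisson data over total exposure Σt gives posterior Gamma(α+Σx, β+Σt) = Gamma(40, 18).
The posterior predictive for a window of length T is Negative Binomial with variance T·α'·(β'+T)/β'² = 9·40·27/324 = 30.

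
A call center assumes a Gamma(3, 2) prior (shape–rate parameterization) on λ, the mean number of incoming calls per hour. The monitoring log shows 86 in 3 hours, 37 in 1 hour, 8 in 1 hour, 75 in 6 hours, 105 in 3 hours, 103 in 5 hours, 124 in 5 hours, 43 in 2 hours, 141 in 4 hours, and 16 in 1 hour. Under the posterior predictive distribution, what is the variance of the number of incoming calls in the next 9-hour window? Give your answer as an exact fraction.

Total count: 86 + 37 + 8 + 75 + 105 + 103 + 124 + 43 + 141 + 16 = 738.
Total exposure: 3 + 1 + 1 + 6 + 3 + 5 + 5 + 2 + 4 + 1 = 31 hours.
Gamma(α, β) with Poisson data over total exposure Σt gives posterior Gamma(α+Σx, β+Σt) = Gamma(741, 33).
The posterior predictive for a window of length T is Negative Binomial with variance T·α'·(β'+T)/β'² = 9·741·42/1089 = 31122/121.

31122/121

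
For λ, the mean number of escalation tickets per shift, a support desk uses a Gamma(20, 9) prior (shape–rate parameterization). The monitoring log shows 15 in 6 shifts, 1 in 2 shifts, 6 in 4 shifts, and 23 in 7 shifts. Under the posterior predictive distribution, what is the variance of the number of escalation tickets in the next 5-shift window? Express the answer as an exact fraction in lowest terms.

Total count: 15 + 1 + 6 + 23 = 45.
Total exposure: 6 + 2 + 4 + 7 = 19 shifts.
Conjugate update: add total count to the shape and total exposure to the rate, giving Gamma(65, 28).
The posterior predictive for a window of length T is Negative Binomial with variance T·α'·(β'+T)/β'² = 5·65·33/784 = 10725/784.

10725/784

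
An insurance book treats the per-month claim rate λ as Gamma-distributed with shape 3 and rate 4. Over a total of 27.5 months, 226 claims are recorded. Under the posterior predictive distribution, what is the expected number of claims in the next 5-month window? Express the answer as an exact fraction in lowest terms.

Total count 226 over total exposure 27.5 months.
Posterior: α' = 3 + 226 = 229, β' = 4 + 27.5 = 63/2.
Predictive mean over a 5-month window = T·E[λ|data] = 5·229/(63/2) = 2290/63.

2290/63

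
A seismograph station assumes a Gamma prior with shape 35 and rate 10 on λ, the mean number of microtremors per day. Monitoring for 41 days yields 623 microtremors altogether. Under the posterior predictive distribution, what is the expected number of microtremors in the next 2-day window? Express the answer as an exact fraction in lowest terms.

1316/51

Total count 623 over total exposure 41 days.
Gamma(α, β) with Poisson data over total exposure Σt gives posterior Gamma(α+Σx, β+Σt) = Gamma(658, 51).
Predictive mean over a 2-day window = T·E[λ|data] = 2·658/51 = 1316/51.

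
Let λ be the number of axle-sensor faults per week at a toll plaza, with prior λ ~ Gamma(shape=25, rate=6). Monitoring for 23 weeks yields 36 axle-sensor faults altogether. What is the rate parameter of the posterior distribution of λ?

Total count 36 over total exposure 23 weeks.
The Gamma prior is conjugate for the Poisson rate, so λ | data ~ Gamma(25+36, 6+23) = Gamma(61, 29).

29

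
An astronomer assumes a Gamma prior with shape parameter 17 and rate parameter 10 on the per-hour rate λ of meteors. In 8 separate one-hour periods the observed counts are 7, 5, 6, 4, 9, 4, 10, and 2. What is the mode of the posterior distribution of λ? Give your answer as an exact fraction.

Total count: 7 + 5 + 6 + 4 + 9 + 4 + 10 + 2 = 47.
Total exposure: 8 hours.
By Gamma–Poisson conjugacy, the posterior is Gamma(α + Σx, β + Σt) = Gamma(17 + 47, 10 + 8) = Gamma(64, 18).
Posterior mode = (α'−1)/β' = 63/18 = 7/2.

7/2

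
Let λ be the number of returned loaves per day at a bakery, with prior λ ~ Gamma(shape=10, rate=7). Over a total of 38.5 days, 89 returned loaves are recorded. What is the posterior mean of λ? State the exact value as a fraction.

198/91

Total count 89 over total exposure 38.5 days.
Posterior: α' = 10 + 89 = 99, β' = 7 + 38.5 = 91/2.
Posterior mean = α'/β' = 99/(91/2) = 198/91.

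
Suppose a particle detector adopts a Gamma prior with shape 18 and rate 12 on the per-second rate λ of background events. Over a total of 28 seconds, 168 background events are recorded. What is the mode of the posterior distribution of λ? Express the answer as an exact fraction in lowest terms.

37/8

Total count 168 over total exposure 28 seconds.
Gamma(α, β) with Poisson data over total exposure Σt gives posterior Gamma(α+Σx, β+Σt) = Gamma(186, 40).
Posterior mode = (α'−1)/β' = 185/40 = 37/8.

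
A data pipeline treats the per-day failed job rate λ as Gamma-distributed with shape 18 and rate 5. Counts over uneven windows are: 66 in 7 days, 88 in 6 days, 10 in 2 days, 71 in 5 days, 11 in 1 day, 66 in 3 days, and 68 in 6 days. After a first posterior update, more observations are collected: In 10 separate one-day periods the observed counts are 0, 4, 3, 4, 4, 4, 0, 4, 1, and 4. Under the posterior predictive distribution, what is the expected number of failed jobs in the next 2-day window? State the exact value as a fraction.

284/15

Total count: 66 + 88 + 10 + 71 + 11 + 66 + 68 = 380.
Total exposure: 7 + 6 + 2 + 5 + 1 + 3 + 6 = 30 days.
After the first batch: Gamma(18 + 380, 5 + 30) = Gamma(398, 35).
Total count: 0 + 4 + 3 + 4 + 4 + 4 + 0 + 4 + 1 + 4 = 28.
Total exposure: 10 days.
After the second batch: Gamma(398 + 28, 35 + 10) = Gamma(426, 45).
Predictive mean over a 2-day window = T·E[λ|data] = 2·426/45 = 284/15.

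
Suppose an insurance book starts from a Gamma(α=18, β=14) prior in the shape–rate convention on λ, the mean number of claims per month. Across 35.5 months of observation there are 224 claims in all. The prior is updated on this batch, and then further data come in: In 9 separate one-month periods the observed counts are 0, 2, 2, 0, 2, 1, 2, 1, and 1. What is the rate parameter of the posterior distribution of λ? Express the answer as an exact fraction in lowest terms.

Total count 224 over total exposure 35.5 months.
After the first batch: Gamma(18 + 224, 14 + 35.5) = Gamma(242, 99/2).
Total count: 0 + 2 + 2 + 0 + 2 + 1 + 2 + 1 + 1 = 11.
Total exposure: 9 months.
After the second batch: Gamma(242 + 11, 99/2 + 9) = Gamma(253, 117/2).

117/2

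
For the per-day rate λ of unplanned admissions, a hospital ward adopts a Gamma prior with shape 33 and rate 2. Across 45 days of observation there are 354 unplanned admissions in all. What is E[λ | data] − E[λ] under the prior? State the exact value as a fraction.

Total count 354 over total exposure 45 days.
By Gamma–Poisson conjugacy, the posterior is Gamma(α + Σx, β + Σt) = Gamma(33 + 354, 2 + 45) = Gamma(387, 47).
Posterior mean = 387/47 = 387/47; prior mean = 33/2 = 33/2. Difference = 387/47 − 33/2 = -777/94.

-777/94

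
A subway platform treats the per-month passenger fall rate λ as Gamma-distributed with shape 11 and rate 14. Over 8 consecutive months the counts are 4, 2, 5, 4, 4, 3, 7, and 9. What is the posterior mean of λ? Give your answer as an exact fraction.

49/22

Total count: 4 + 2 + 5 + 4 + 4 + 3 + 7 + 9 = 38.
Total exposure: 8 months.
Gamma(α, β) with Poisson data over total exposure Σt gives posterior Gamma(α+Σx, β+Σt) = Gamma(49, 22).
Posterior mean = α'/β' = 49/22.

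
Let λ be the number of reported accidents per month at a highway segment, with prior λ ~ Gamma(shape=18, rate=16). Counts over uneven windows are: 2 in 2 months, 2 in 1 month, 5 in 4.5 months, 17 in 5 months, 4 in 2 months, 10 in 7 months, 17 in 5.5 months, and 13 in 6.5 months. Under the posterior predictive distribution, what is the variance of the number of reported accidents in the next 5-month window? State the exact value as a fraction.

Total count: 2 + 2 + 5 + 17 + 4 + 10 + 17 + 13 = 70.
Total exposure: 2 + 1 + 4.5 + 5 + 2 + 7 + 5.5 + 6.5 = 33.5 months.
Posterior: α' = 18 + 70 = 88, β' = 16 + 33.5 = 99/2.
The posterior predictive for a window of length T is Negative Binomial with variance T·α'·(β'+T)/β'² = 5·88·(109/2)/(9801/4) = 8720/891.

8720/891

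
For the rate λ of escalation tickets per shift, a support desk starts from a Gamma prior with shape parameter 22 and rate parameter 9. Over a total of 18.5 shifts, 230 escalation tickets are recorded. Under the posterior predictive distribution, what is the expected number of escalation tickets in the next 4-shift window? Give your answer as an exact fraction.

2016/55

Total count 230 over total exposure 18.5 shifts.
By Gamma–Poisson conjugacy, the posterior is Gamma(α + Σx, β + Σt) = Gamma(22 + 230, 9 + 18.5) = Gamma(252, 55/2).
Predictive mean over a 4-shift window = T·E[λ|data] = 4·252/(55/2) = 2016/55.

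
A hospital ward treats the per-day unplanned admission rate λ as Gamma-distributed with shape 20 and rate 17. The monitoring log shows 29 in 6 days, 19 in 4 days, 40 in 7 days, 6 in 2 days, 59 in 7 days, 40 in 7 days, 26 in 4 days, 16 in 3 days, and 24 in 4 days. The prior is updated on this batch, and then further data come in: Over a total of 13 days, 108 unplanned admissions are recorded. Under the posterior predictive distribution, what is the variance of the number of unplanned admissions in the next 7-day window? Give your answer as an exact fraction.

Total count: 29 + 19 + 40 + 6 + 59 + 40 + 26 + 16 + 24 = 259.
Total exposure: 6 + 4 + 7 + 2 + 7 + 7 + 4 + 3 + 4 = 44 days.
After the first batch: Gamma(20 + 259, 17 + 44) = Gamma(279, 61).
Total count 108 over total exposure 13 days.
After the second batch: Gamma(279 + 108, 61 + 13) = Gamma(387, 74).
The posterior predictive for a window of length T is Negative Binomial with variance T·α'·(β'+T)/β'² = 7·387·81/5476 = 219429/5476.

219429/5476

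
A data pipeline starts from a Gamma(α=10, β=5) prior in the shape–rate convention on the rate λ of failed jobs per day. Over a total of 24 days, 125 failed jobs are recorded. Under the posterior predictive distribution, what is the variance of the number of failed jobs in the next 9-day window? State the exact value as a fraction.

Total count 125 over total exposure 24 days.
The Gamma prior is conjugate for the Poisson rate, so λ | data ~ Gamma(10+125, 5+24) = Gamma(135, 29).
The posterior predictive for a window of length T is Negative Binomial with variance T·α'·(β'+T)/β'² = 9·135·38/841 = 46170/841.

46170/841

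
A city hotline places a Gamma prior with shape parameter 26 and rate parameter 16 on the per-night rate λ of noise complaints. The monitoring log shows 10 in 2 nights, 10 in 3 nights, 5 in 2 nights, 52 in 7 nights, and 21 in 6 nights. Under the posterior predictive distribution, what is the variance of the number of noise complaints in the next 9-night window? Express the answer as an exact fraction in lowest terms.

155/4

Total count: 10 + 10 + 5 + 52 + 21 = 98.
Total exposure: 2 + 3 + 2 + 7 + 6 = 20 nights.
Conjugate update: add total count to the shape and total exposure to the rate, giving Gamma(124, 36).
The posterior predictive for a window of length T is Negative Binomial with variance T·α'·(β'+T)/β'² = 9·124·45/1296 = 155/4.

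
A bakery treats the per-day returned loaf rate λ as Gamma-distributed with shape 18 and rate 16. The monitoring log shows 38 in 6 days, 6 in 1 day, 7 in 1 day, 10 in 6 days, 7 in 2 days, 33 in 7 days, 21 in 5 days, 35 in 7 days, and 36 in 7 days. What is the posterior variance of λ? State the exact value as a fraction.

211/3364

Total count: 38 + 6 + 7 + 10 + 7 + 33 + 21 + 35 + 36 = 193.
Total exposure: 6 + 1 + 1 + 6 + 2 + 7 + 5 + 7 + 7 = 42 days.
The Gamma prior is conjugate for the Poisson rate, so λ | data ~ Gamma(18+193, 16+42) = Gamma(211, 58).
Posterior variance = α'/β'² = 211/3364.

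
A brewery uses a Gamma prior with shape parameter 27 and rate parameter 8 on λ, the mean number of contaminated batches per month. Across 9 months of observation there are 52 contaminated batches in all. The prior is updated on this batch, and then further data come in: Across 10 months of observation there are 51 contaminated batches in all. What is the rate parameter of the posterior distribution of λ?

27

Total count 52 over total exposure 9 months.
After the first batch: Gamma(27 + 52, 8 + 9) = Gamma(79, 17).
Total count 51 over total exposure 10 months.
After the second batch: Gamma(79 + 51, 17 + 10) = Gamma(130, 27).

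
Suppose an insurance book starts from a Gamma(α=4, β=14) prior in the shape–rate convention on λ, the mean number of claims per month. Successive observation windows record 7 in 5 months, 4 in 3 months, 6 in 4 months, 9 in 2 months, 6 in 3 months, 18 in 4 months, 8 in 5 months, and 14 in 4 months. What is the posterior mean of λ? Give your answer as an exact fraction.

Total count: 7 + 4 + 6 + 9 + 6 + 18 + 8 + 14 = 72.
Total exposure: 5 + 3 + 4 + 2 + 3 + 4 + 5 + 4 = 30 months.
Gamma(α, β) with Poisson data over total exposure Σt gives posterior Gamma(α+Σx, β+Σt) = Gamma(76, 44).
Posterior mean = α'/β' = 76/44 = 19/11.

19/11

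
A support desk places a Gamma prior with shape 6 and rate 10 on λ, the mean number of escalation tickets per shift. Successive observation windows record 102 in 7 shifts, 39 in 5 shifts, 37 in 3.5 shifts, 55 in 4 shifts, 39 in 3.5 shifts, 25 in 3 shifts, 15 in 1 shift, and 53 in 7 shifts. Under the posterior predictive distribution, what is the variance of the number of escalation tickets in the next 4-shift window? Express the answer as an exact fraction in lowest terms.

Total count: 102 + 39 + 37 + 55 + 39 + 25 + 15 + 53 = 365.
Total exposure: 7 + 5 + 3.5 + 4 + 3.5 + 3 + 1 + 7 = 34 shifts.
Gamma(α, β) with Poisson data over total exposure Σt gives posterior Gamma(α+Σx, β+Σt) = Gamma(371, 44).
The posterior predictive for a window of length T is Negative Binomial with variance T·α'·(β'+T)/β'² = 4·371·48/1936 = 4452/121.

4452/121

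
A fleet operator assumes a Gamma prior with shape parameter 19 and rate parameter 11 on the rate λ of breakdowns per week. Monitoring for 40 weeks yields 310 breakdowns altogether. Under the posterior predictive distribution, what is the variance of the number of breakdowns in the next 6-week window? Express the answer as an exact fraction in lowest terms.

Total count 310 over total exposure 40 weeks.
Conjugate update: add total count to the shape and total exposure to the rate, giving Gamma(329, 51).
The posterior predictive for a window of length T is Negative Binomial with variance T·α'·(β'+T)/β'² = 6·329·57/2601 = 12502/289.

12502/289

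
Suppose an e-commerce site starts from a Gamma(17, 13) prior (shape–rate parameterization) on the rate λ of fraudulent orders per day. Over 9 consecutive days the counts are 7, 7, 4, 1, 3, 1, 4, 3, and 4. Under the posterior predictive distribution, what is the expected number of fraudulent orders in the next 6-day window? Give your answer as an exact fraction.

Total count: 7 + 7 + 4 + 1 + 3 + 1 + 4 + 3 + 4 = 34.
Total exposure: 9 days.
Gamma(α, β) with Poisson data over total exposure Σt gives posterior Gamma(α+Σx, β+Σt) = Gamma(51, 22).
Predictive mean over a 6-day window = T·E[λ|data] = 6·51/22 = 153/11.

153/11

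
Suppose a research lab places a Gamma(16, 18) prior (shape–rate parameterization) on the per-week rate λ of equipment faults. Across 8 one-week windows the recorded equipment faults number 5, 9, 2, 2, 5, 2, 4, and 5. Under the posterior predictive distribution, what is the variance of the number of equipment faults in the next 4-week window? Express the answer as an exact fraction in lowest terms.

1500/169

Total count: 5 + 9 + 2 + 2 + 5 + 2 + 4 + 5 = 34.
Total exposure: 8 weeks.
Posterior: α' = 16 + 34 = 50, β' = 18 + 8 = 26.
The posterior predictive for a window of length T is Negative Binomial with variance T·α'·(β'+T)/β'² = 4·50·30/676 = 1500/169.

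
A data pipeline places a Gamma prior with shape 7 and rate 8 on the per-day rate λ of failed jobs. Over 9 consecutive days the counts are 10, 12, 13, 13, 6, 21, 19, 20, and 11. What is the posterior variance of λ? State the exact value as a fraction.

Total count: 10 + 12 + 13 + 13 + 6 + 21 + 19 + 20 + 11 = 125.
Total exposure: 9 days.
Conjugate update: add total count to the shape and total exposure to the rate, giving Gamma(132, 17).
Posterior variance = α'/β'² = 132/289.

132/289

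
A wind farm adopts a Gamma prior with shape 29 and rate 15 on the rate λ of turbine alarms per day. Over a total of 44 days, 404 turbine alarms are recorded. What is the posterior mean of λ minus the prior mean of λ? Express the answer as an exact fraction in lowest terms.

4784/885

Total count 404 over total exposure 44 days.
Conjugate update: add total count to the shape and total exposure to the rate, giving Gamma(433, 59).
Posterior mean = 433/59 = 433/59; prior mean = 29/15 = 29/15. Difference = 433/59 − 29/15 = 4784/885.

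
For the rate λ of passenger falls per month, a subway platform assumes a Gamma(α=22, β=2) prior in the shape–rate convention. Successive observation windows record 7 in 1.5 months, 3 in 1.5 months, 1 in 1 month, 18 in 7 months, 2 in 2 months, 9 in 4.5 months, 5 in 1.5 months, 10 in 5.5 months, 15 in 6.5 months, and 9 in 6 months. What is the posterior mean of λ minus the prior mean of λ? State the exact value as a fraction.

Total count: 7 + 3 + 1 + 18 + 2 + 9 + 5 + 10 + 15 + 9 = 79.
Total exposure: 1.5 + 1.5 + 1 + 7 + 2 + 4.5 + 1.5 + 5.5 + 6.5 + 6 = 37 months.
Conjugate update: add total count to the shape and total exposure to the rate, giving Gamma(101, 39).
Posterior mean = 101/39 = 101/39; prior mean = 22/2 = 11. Difference = 101/39 − 11 = -328/39.

-328/39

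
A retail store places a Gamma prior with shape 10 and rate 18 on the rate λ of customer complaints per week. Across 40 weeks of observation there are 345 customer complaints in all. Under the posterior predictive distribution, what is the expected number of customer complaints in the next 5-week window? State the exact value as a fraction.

Total count 345 over total exposure 40 weeks.
Gamma(α, β) with Poisson data over total exposure Σt gives posterior Gamma(α+Σx, β+Σt) = Gamma(355, 58).
Predictive mean over a 5-week window = T·E[λ|data] = 5·355/58 = 1775/58.

1775/58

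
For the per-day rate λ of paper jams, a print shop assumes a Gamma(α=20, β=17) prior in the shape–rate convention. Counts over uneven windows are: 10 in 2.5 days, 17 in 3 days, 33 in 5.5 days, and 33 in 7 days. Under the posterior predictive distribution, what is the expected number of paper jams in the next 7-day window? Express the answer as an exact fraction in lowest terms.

Total count: 10 + 17 + 33 + 33 = 93.
Total exposure: 2.5 + 3 + 5.5 + 7 = 18 days.
By Gamma–Poisson conjugacy, the posterior is Gamma(α + Σx, β + Σt) = Gamma(20 + 93, 17 + 18) = Gamma(113, 35).
Predictive mean over a 7-day window = T·E[λ|data] = 7·113/35 = 113/5.

113/5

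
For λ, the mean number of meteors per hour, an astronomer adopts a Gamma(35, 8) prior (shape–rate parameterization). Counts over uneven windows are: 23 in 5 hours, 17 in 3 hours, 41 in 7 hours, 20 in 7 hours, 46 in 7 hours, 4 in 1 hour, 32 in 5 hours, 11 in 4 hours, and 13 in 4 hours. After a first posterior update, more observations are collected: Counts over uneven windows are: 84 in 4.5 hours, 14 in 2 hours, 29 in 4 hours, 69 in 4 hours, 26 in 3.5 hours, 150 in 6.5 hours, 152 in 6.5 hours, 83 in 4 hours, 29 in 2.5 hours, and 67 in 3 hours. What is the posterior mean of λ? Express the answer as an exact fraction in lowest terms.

630/61

Total count: 23 + 17 + 41 + 20 + 46 + 4 + 32 + 11 + 13 = 207.
Total exposure: 5 + 3 + 7 + 7 + 7 + 1 + 5 + 4 + 4 = 43 hours.
After the first batch: Gamma(35 + 207, 8 + 43) = Gamma(242, 51).
Total count: 84 + 14 + 29 + 69 + 26 + 150 + 152 + 83 + 29 + 67 = 703.
Total exposure: 4.5 + 2 + 4 + 4 + 3.5 + 6.5 + 6.5 + 4 + 2.5 + 3 = 40.5 hours.
After the second batch: Gamma(242 + 703, 51 + 40.5) = Gamma(945, 183/2).
Posterior mean = α'/β' = 945/(183/2) = 630/61.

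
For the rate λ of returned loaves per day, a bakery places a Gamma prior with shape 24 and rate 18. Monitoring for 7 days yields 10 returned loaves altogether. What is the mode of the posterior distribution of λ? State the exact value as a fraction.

33/25

Total count 10 over total exposure 7 days.
Posterior: α' = 24 + 10 = 34, β' = 18 + 7 = 25.
Posterior mode = (α'−1)/β' = 33/25.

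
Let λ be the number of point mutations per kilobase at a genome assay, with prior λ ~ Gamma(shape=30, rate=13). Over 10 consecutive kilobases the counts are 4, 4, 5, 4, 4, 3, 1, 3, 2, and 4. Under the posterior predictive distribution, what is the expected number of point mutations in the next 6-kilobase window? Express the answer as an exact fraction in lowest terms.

Total count: 4 + 4 + 5 + 4 + 4 + 3 + 1 + 3 + 2 + 4 = 34.
Total exposure: 10 kilobases.
The Gamma prior is conjugate for the Poisson rate, so λ | data ~ Gamma(30+34, 13+10) = Gamma(64, 23).
Predictive mean over a 6-kilobase window = T·E[λ|data] = 6·64/23 = 384/23.

384/23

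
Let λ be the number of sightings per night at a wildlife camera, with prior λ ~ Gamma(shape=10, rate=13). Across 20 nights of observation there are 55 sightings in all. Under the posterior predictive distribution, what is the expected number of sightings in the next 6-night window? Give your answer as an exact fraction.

130/11

Total count 55 over total exposure 20 nights.
By Gamma–Poisson conjugacy, the posterior is Gamma(α + Σx, β + Σt) = Gamma(10 + 55, 13 + 20) = Gamma(65, 33).
Predictive mean over a 6-night window = T·E[λ|data] = 6·65/33 = 130/11.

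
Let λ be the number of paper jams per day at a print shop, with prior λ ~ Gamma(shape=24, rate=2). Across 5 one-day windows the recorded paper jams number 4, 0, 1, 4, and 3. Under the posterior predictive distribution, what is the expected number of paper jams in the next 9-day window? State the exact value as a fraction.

Total count: 4 + 0 + 1 + 4 + 3 = 12.
Total exposure: 5 days.
Posterior: α' = 24 + 12 = 36, β' = 2 + 5 = 7.
Predictive mean over a 9-day window = T·E[λ|data] = 9·36/7 = 324/7.

324/7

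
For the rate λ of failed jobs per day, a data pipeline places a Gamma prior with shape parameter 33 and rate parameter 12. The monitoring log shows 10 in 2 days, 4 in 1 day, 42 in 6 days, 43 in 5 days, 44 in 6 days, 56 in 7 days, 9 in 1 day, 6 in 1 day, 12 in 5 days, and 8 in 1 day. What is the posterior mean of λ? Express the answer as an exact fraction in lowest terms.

Total count: 10 + 4 + 42 + 43 + 44 + 56 + 9 + 6 + 12 + 8 = 234.
Total exposure: 2 + 1 + 6 + 5 + 6 + 7 + 1 + 1 + 5 + 1 = 35 days.
Posterior: α' = 33 + 234 = 267, β' = 12 + 35 = 47.
Posterior mean = α'/β' = 267/47.

267/47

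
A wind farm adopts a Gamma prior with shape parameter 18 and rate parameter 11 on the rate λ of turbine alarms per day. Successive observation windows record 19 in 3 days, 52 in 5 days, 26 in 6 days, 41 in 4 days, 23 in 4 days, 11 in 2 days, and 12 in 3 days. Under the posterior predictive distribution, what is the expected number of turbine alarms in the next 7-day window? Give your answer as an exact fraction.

Total count: 19 + 52 + 26 + 41 + 23 + 11 + 12 = 184.
Total exposure: 3 + 5 + 6 + 4 + 4 + 2 + 3 = 27 days.
Gamma(α, β) with Poisson data over total exposure Σt gives posterior Gamma(α+Σx, β+Σt) = Gamma(202, 38).
Predictive mean over a 7-day window = T·E[λ|data] = 7·202/38 = 707/19.

707/19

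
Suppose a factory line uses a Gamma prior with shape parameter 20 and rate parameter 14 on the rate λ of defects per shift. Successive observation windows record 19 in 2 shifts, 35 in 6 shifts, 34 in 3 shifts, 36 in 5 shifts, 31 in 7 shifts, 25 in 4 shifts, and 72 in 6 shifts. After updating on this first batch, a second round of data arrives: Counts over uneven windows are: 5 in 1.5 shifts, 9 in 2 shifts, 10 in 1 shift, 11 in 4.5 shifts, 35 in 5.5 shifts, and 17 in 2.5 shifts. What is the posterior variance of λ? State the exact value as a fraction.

359/4096

Total count: 19 + 35 + 34 + 36 + 31 + 25 + 72 = 252.
Total exposure: 2 + 6 + 3 + 5 + 7 + 4 + 6 = 33 shifts.
After the first batch: Gamma(20 + 252, 14 + 33) = Gamma(272, 47).
Total count: 5 + 9 + 10 + 11 + 35 + 17 = 87.
Total exposure: 1.5 + 2 + 1 + 4.5 + 5.5 + 2.5 = 17 shifts.
After the second batch: Gamma(272 + 87, 47 + 17) = Gamma(359, 64).
Posterior variance = α'/β'² = 359/4096.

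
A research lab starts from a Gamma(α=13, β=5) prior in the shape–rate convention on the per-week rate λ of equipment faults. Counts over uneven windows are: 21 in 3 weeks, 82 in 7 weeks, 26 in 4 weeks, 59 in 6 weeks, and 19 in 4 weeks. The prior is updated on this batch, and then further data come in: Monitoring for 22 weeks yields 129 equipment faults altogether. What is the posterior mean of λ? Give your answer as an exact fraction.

Total count: 21 + 82 + 26 + 59 + 19 = 207.
Total exposure: 3 + 7 + 4 + 6 + 4 = 24 weeks.
After the first batch: Gamma(13 + 207, 5 + 24) = Gamma(220, 29).
Total count 129 over total exposure 22 weeks.
After the second batch: Gamma(220 + 129, 29 + 22) = Gamma(349, 51).
Posterior mean = α'/β' = 349/51.

349/51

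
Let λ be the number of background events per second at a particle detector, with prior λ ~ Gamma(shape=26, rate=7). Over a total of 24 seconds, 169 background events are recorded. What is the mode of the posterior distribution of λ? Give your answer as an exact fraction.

194/31

Total count 169 over total exposure 24 seconds.
Conjugate update: add total count to the shape and total exposure to the rate, giving Gamma(195, 31).
Posterior mode = (α'−1)/β' = 194/31.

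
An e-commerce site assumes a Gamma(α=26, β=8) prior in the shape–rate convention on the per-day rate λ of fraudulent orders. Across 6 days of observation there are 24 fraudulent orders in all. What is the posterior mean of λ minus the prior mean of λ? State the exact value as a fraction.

Total count 24 over total exposure 6 days.
Posterior: α' = 26 + 24 = 50, β' = 8 + 6 = 14.
Posterior mean = 50/14 = 25/7; prior mean = 26/8 = 13/4. Difference = 25/7 − 13/4 = 9/28.

9/28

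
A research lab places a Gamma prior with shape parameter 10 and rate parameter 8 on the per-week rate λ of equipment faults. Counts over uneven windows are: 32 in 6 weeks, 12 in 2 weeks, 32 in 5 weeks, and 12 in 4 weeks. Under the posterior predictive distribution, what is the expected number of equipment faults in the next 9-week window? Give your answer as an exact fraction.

882/25

Total count: 32 + 12 + 32 + 12 = 88.
Total exposure: 6 + 2 + 5 + 4 = 17 weeks.
By Gamma–Poisson conjugacy, the posterior is Gamma(α + Σx, β + Σt) = Gamma(10 + 88, 8 + 17) = Gamma(98, 25).
Predictive mean over a 9-week window = T·E[λ|data] = 9·98/25 = 882/25.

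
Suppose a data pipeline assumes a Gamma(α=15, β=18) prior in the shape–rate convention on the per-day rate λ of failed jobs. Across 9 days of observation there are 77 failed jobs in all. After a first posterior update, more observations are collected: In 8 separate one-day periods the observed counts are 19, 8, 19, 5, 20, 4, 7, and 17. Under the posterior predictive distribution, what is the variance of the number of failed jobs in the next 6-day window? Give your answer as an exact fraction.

46986/1225

Total count 77 over total exposure 9 days.
After the first batch: Gamma(15 + 77, 18 + 9) = Gamma(92, 27).
Total count: 19 + 8 + 19 + 5 + 20 + 4 + 7 + 17 = 99.
Total exposure: 8 days.
After the second batch: Gamma(92 + 99, 27 + 8) = Gamma(191, 35).
The posterior predictive for a window of length T is Negative Binomial with variance T·α'·(β'+T)/β'² = 6·191·41/1225 = 46986/1225.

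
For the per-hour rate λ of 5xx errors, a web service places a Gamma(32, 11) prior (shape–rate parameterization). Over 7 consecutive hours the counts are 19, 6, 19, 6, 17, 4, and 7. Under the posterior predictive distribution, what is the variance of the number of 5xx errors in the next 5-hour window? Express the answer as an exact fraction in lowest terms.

6325/162

Total count: 19 + 6 + 19 + 6 + 17 + 4 + 7 = 78.
Total exposure: 7 hours.
By Gamma–Poisson conjugacy, the posterior is Gamma(α + Σx, β + Σt) = Gamma(32 + 78, 11 + 7) = Gamma(110, 18).
The posterior predictive for a window of length T is Negative Binomial with variance T·α'·(β'+T)/β'² = 5·110·23/324 = 6325/162.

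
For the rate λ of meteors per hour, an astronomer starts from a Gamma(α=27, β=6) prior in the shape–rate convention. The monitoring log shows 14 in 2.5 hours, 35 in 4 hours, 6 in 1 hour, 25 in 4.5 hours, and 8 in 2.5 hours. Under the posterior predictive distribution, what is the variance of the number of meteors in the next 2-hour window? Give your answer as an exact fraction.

Total count: 14 + 35 + 6 + 25 + 8 = 88.
Total exposure: 2.5 + 4 + 1 + 4.5 + 2.5 = 14.5 hours.
By Gamma–Poisson conjugacy, the posterior is Gamma(α + Σx, β + Σt) = Gamma(27 + 88, 6 + 14.5) = Gamma(115, 41/2).
The posterior predictive for a window of length T is Negative Binomial with variance T·α'·(β'+T)/β'² = 2·115·(45/2)/(1681/4) = 20700/1681.

20700/1681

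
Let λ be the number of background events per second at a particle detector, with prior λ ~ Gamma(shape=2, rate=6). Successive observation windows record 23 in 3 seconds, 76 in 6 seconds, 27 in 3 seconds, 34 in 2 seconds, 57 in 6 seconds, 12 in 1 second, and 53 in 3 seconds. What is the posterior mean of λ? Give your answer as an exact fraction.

Total count: 23 + 76 + 27 + 34 + 57 + 12 + 53 = 282.
Total exposure: 3 + 6 + 3 + 2 + 6 + 1 + 3 = 24 seconds.
The Gamma prior is conjugate for the Poisson rate, so λ | data ~ Gamma(2+282, 6+24) = Gamma(284, 30).
Posterior mean = α'/β' = 284/30 = 142/15.

142/15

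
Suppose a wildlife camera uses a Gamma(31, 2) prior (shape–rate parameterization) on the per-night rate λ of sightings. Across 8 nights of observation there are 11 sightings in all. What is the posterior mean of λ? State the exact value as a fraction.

21/5

Total count 11 over total exposure 8 nights.
Gamma(α, β) with Poisson data over total exposure Σt gives posterior Gamma(α+Σx, β+Σt) = Gamma(42, 10).
Posterior mean = α'/β' = 42/10 = 21/5.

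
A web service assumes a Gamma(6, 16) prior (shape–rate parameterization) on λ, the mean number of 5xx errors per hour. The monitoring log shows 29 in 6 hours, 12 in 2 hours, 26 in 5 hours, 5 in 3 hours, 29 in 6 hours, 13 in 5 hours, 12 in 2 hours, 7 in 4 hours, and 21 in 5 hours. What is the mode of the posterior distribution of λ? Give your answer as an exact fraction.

Total count: 29 + 12 + 26 + 5 + 29 + 13 + 12 + 7 + 21 = 154.
Total exposure: 6 + 2 + 5 + 3 + 6 + 5 + 2 + 4 + 5 = 38 hours.
The Gamma prior is conjugate for the Poisson rate, so λ | data ~ Gamma(6+154, 16+38) = Gamma(160, 54).
Posterior mode = (α'−1)/β' = 159/54 = 53/18.

53/18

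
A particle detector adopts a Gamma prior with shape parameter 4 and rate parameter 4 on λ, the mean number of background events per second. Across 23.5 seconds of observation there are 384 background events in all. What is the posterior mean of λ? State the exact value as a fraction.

776/55

Total count 384 over total exposure 23.5 seconds.
By Gamma–Poisson conjugacy, the posterior is Gamma(α + Σx, β + Σt) = Gamma(4 + 384, 4 + 23.5) = Gamma(388, 55/2).
Posterior mean = α'/β' = 388/(55/2) = 776/55.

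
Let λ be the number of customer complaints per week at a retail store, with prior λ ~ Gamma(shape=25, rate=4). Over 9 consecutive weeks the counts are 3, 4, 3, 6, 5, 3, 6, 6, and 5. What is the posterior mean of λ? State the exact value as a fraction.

Total count: 3 + 4 + 3 + 6 + 5 + 3 + 6 + 6 + 5 = 41.
Total exposure: 9 weeks.
Gamma(α, β) with Poisson data over total exposure Σt gives posterior Gamma(α+Σx, β+Σt) = Gamma(66, 13).
Posterior mean = α'/β' = 66/13.

66/13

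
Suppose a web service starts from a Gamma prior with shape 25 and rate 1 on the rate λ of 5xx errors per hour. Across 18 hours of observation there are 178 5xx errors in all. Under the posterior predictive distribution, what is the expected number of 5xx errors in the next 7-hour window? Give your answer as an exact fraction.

1421/19

Total count 178 over total exposure 18 hours.
Conjugate update: add total count to the shape and total exposure to the rate, giving Gamma(203, 19).
Predictive mean over a 7-hour window = T·E[λ|data] = 7·203/19 = 1421/19.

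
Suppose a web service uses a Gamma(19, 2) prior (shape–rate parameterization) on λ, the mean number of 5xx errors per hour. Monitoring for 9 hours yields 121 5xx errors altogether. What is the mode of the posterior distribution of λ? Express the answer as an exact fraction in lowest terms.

Total count 121 over total exposure 9 hours.
Posterior: α' = 19 + 121 = 140, β' = 2 + 9 = 11.
Posterior mode = (α'−1)/β' = 139/11.

139/11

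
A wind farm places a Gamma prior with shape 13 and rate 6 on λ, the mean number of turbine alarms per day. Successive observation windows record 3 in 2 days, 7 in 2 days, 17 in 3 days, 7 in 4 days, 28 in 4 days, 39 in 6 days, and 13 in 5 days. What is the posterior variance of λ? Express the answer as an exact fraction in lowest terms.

Total count: 3 + 7 + 17 + 7 + 28 + 39 + 13 = 114.
Total exposure: 2 + 2 + 3 + 4 + 4 + 6 + 5 = 26 days.
Gamma(α, β) with Poisson data over total exposure Σt gives posterior Gamma(α+Σx, β+Σt) = Gamma(127, 32).
Posterior variance = α'/β'² = 127/1024.

127/1024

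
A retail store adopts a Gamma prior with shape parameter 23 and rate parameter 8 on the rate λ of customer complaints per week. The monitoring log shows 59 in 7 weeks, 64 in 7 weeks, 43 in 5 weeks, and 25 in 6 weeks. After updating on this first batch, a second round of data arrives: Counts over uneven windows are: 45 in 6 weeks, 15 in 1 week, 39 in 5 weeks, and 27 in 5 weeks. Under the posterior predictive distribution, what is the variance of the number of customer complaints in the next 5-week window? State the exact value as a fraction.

Total count: 59 + 64 + 43 + 25 = 191.
Total exposure: 7 + 7 + 5 + 6 = 25 weeks.
After the first batch: Gamma(23 + 191, 8 + 25) = Gamma(214, 33).
Total count: 45 + 15 + 39 + 27 = 126.
Total exposure: 6 + 1 + 5 + 5 = 17 weeks.
After the second batch: Gamma(214 + 126, 33 + 17) = Gamma(340, 50).
The posterior predictive for a window of length T is Negative Binomial with variance T·α'·(β'+T)/β'² = 5·340·55/2500 = 187/5.

187/5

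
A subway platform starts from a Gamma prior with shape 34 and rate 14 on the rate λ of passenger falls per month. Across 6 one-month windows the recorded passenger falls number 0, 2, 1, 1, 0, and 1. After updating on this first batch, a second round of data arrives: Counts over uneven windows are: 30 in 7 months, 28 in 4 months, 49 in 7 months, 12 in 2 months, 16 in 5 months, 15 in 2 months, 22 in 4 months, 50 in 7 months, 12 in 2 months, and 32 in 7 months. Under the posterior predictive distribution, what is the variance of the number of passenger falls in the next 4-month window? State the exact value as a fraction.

Total count: 0 + 2 + 1 + 1 + 0 + 1 = 5.
Total exposure: 6 months.
After the first batch: Gamma(34 + 5, 14 + 6) = Gamma(39, 20).
Total count: 30 + 28 + 49 + 12 + 16 + 15 + 22 + 50 + 12 + 32 = 266.
Total exposure: 7 + 4 + 7 + 2 + 5 + 2 + 4 + 7 + 2 + 7 = 47 months.
After the second batch: Gamma(39 + 266, 20 + 47) = Gamma(305, 67).
The posterior predictive for a window of length T is Negative Binomial with variance T·α'·(β'+T)/β'² = 4·305·71/4489 = 86620/4489.

86620/4489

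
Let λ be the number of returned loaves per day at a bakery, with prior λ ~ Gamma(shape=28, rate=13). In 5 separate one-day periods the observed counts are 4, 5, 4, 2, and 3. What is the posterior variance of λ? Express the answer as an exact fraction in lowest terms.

Total count: 4 + 5 + 4 + 2 + 3 = 18.
Total exposure: 5 days.
By Gamma–Poisson conjugacy, the posterior is Gamma(α + Σx, β + Σt) = Gamma(28 + 18, 13 + 5) = Gamma(46, 18).
Posterior variance = α'/β'² = 46/324 = 23/162.

23/162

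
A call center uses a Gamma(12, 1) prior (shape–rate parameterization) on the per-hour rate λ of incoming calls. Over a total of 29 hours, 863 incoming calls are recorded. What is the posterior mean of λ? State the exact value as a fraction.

Total count 863 over total exposure 29 hours.
Gamma(α, β) with Poisson data over total exposure Σt gives posterior Gamma(α+Σx, β+Σt) = Gamma(875, 30).
Posterior mean = α'/β' = 875/30 = 175/6.

175/6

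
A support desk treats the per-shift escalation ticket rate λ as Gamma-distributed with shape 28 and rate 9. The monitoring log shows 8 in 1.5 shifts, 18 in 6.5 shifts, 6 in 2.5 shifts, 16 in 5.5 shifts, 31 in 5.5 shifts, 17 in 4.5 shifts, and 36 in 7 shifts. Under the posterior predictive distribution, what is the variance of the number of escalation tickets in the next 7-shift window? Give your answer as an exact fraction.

Total count: 8 + 18 + 6 + 16 + 31 + 17 + 36 = 132.
Total exposure: 1.5 + 6.5 + 2.5 + 5.5 + 5.5 + 4.5 + 7 = 33 shifts.
Gamma(α, β) with Poisson data over total exposure Σt gives posterior Gamma(α+Σx, β+Σt) = Gamma(160, 42).
The posterior predictive for a window of length T is Negative Binomial with variance T·α'·(β'+T)/β'² = 7·160·49/1764 = 280/9.

280/9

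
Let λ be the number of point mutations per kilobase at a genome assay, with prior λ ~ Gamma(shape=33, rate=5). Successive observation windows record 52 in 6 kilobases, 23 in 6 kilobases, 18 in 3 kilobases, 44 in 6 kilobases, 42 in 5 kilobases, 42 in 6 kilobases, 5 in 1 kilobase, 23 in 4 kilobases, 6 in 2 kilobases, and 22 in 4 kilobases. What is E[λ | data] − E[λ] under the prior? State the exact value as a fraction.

-17/120

Total count: 52 + 23 + 18 + 44 + 42 + 42 + 5 + 23 + 6 + 22 = 277.
Total exposure: 6 + 6 + 3 + 6 + 5 + 6 + 1 + 4 + 2 + 4 = 43 kilobases.
Conjugate update: add total count to the shape and total exposure to the rate, giving Gamma(310, 48).
Posterior mean = 310/48 = 155/24; prior mean = 33/5 = 33/5. Difference = 155/24 − 33/5 = -17/120.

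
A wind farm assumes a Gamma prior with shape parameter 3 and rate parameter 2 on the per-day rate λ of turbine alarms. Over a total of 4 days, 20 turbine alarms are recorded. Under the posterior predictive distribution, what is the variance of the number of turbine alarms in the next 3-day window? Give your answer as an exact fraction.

Total count 20 over total exposure 4 days.
The Gamma prior is conjugate for the Poisson rate, so λ | data ~ Gamma(3+20, 2+4) = Gamma(23, 6).
The posterior predictive for a window of length T is Negative Binomial with variance T·α'·(β'+T)/β'² = 3·23·9/36 = 69/4.

69/4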